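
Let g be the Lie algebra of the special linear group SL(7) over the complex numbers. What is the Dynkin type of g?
A_6 (sl(7))

This is sl(7), which has dimension 7^2 - 1 = 48 and rank 7 - 1 = 6 (a Cartan subalgebra is the diagonal traceless matrices). In the classification of classical Lie algebras, the special linear algebra sl(n+1) has type A_n; here n = 6, so the Dynkin diagram is a chain of 6 nodes with single edges (A_6). Hence the type is A_6.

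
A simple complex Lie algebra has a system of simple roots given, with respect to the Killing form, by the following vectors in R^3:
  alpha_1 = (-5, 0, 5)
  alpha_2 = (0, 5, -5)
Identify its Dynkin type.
Compute the Cartan integers a_ij = 2(alpha_i, alpha_j)/(alpha_j, alpha_j); the resulting 2x2 Cartan matrix is
[[2, -1], [-1, 2]].
All simple roots have the same length, so the diagram is simply laced. The associated Dynkin diagram is a chain of 2 nodes with single edges (A_2), so the type is A_2 (the algebra sl(3)).

A2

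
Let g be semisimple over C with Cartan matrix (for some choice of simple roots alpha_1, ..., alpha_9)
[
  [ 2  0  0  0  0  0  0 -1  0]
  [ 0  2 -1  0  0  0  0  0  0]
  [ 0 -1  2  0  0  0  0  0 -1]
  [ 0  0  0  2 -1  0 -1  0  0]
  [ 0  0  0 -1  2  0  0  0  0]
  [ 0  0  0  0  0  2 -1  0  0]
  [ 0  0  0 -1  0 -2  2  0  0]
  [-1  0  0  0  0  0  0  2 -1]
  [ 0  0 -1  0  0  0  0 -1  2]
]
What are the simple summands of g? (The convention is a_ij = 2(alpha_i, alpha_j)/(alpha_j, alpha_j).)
A5 + B4

The diagram associated to this matrix has two connected components: the simple roots {alpha_1, alpha_2, alpha_3, alpha_8, alpha_9} form a chain of 5 nodes with single edges (A_5), and {alpha_4, alpha_5, alpha_6, alpha_7} form a chain of 4 nodes with a double edge at one end; the terminal node there is the unique short simple root (B_4). A semisimple Lie algebra decomposes uniquely as the direct sum of simple ideals, one per connected component of its Dynkin diagram, so g ≅ A_5 ⊕ B_4 (dimension 35 + 36 = 71).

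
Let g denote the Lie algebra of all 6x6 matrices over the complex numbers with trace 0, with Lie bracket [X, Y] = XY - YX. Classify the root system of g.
This is sl(6), which has dimension 6^2 - 1 = 35 and rank 6 - 1 = 5 (a Cartan subalgebra is the diagonal traceless matrices). In the classification of classical Lie algebras, the special linear algebra sl(n+1) has type A_n; here n = 5, so the Dynkin diagram is a chain of 5 nodes with single edges (A_5). Hence the type is A_5.

A_5 (sl(6))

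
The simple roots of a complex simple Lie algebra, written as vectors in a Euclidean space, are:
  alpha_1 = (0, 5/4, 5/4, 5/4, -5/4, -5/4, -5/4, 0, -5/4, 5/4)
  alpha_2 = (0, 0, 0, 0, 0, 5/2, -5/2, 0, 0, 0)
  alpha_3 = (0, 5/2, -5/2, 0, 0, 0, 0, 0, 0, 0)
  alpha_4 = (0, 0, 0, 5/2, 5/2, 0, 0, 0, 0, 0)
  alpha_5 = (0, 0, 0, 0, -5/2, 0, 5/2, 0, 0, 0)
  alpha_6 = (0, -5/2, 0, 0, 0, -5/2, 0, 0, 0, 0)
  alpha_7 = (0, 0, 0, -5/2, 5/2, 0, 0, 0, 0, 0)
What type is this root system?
E_7

Compute the Cartan integers a_ij = 2(alpha_i, alpha_j)/(alpha_j, alpha_j); the resulting 7x7 Cartan matrix is
[[2, 0, 0, 0, 0, 0, -1], [0, 2, 0, 0, -1, -1, 0], [0, 0, 2, 0, 0, -1, 0], [0, 0, 0, 2, -1, 0, 0], [0, -1, 0, -1, 2, 0, -1], [0, -1, -1, 0, 0, 2, 0], [-1, 0, 0, 0, -1, 0, 2]].
All simple roots have the same length, so the diagram is simply laced. The associated Dynkin diagram is a chain of 6 nodes with one extra node attached to the third node from one end (E_7), so the type is E_7.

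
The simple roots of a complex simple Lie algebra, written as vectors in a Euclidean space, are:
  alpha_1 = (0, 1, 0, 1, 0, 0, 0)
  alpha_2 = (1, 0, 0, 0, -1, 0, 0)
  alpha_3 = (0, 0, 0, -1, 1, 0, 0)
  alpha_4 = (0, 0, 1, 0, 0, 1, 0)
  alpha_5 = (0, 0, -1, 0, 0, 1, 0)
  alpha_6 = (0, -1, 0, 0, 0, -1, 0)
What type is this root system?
D_6 (so(12))

Compute the Cartan integers a_ij = 2(alpha_i, alpha_j)/(alpha_j, alpha_j); the resulting 6x6 Cartan matrix is
[[2, 0, -1, 0, 0, -1], [0, 2, -1, 0, 0, 0], [-1, -1, 2, 0, 0, 0], [0, 0, 0, 2, 0, -1], [0, 0, 0, 0, 2, -1], [-1, 0, 0, -1, -1, 2]].
All simple roots have the same length, so the diagram is simply laced. The associated Dynkin diagram is a chain of 4 nodes with a fork of two nodes at one end (D_6), so the type is D_6 (the algebra so(12)).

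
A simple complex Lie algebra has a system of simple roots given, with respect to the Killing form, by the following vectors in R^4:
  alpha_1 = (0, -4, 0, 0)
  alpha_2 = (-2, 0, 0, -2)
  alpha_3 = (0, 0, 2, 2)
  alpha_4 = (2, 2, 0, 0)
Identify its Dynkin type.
Compute the Cartan integers a_ij = 2(alpha_i, alpha_j)/(alpha_j, alpha_j); the resulting 4x4 Cartan matrix is
[[2, 0, 0, -2], [0, 2, -1, -1], [0, -1, 2, 0], [-1, -1, 0, 2]].
The roots have two lengths (squared-length ratio 2:1); the short ones are alpha_{2,3,4}. The associated Dynkin diagram is a chain of 4 nodes with a double edge at one end; the terminal node there is the unique long simple root (C_4), so the type is C_4 (the algebra sp(8)).

type C_4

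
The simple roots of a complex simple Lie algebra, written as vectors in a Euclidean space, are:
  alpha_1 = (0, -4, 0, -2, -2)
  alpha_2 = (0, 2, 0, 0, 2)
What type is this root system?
G2

Compute the Cartan integers a_ij = 2(alpha_i, alpha_j)/(alpha_j, alpha_j); the resulting 2x2 Cartan matrix is
[[2, -3], [-1, 2]].
The roots have two lengths (squared-length ratio 3:1); the short ones are alpha_{2}. The associated Dynkin diagram is two nodes joined by a triple edge (G_2), so the type is G_2.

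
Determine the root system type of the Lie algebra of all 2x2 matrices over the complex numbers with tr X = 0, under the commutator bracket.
type A_1

This is sl(2), which has dimension 2^2 - 1 = 3 and rank 2 - 1 = 1 (a Cartan subalgebra is the diagonal traceless matrices). In the classification of classical Lie algebras, the special linear algebra sl(n+1) has type A_n; here n = 1, so the Dynkin diagram is a chain of 1 nodes with single edges (A_1). Hence the type is A_1.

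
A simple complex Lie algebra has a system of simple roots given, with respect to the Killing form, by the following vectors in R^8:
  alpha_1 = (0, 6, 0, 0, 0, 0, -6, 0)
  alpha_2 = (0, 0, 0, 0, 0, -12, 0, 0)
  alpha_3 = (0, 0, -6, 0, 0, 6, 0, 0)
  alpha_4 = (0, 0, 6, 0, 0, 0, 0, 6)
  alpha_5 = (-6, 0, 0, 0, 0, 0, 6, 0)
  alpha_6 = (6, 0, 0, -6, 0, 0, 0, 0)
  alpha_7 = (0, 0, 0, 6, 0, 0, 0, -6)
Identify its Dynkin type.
C7

Compute the Cartan integers a_ij = 2(alpha_i, alpha_j)/(alpha_j, alpha_j); the resulting 7x7 Cartan matrix is
[[2, 0, 0, 0, -1, 0, 0], [0, 2, -2, 0, 0, 0, 0], [0, -1, 2, -1, 0, 0, 0], [0, 0, -1, 2, 0, 0, -1], [-1, 0, 0, 0, 2, -1, 0], [0, 0, 0, 0, -1, 2, -1], [0, 0, 0, -1, 0, -1, 2]].
The roots have two lengths (squared-length ratio 2:1); the short ones are alpha_{1,3,4,5,6,7}. The associated Dynkin diagram is a chain of 7 nodes with a double edge at one end; the terminal node there is the unique long simple root (C_7), so the type is C_7 (the algebra sp(14)).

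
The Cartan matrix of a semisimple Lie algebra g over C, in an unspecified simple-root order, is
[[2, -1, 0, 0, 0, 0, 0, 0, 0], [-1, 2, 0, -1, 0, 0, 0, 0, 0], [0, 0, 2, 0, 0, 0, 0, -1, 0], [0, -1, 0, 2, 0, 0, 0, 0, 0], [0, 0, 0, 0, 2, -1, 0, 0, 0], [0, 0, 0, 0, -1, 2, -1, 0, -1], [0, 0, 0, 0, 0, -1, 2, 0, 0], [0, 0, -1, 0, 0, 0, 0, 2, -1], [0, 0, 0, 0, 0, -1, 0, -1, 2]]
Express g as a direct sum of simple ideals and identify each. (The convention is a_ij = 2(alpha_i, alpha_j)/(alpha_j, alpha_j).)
type A_3 + type D_6

The diagram associated to this matrix has two connected components: the simple roots {alpha_1, alpha_2, alpha_4} form a chain of 3 nodes with single edges (A_3), and {alpha_3, alpha_5, alpha_6, alpha_7, alpha_8, alpha_9} form a chain of 4 nodes with a fork of two nodes at one end (D_6). A semisimple Lie algebra decomposes uniquely as the direct sum of simple ideals, one per connected component of its Dynkin diagram, so g ≅ A_3 ⊕ D_6 (dimension 15 + 66 = 81).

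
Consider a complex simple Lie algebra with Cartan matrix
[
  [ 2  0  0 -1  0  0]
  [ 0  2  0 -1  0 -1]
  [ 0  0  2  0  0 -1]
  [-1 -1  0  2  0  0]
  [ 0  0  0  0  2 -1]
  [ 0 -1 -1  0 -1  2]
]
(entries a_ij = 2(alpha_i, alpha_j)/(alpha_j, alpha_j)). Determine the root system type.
type D_6

The matrix has rank 6 with 2's on the diagonal. Reading the off-diagonal entries as Dynkin edges (a single edge where a_ij = a_ji = -1; a double or triple edge where a_ij * a_ji = 2 or 3), the diagram is a chain of 4 nodes with a fork of two nodes at one end (D_6). One simple-root ordering that puts it in standard form is (alpha_1, alpha_4, alpha_2, alpha_6, alpha_3, alpha_5). So the algebra is type D_6, i.e. so(12).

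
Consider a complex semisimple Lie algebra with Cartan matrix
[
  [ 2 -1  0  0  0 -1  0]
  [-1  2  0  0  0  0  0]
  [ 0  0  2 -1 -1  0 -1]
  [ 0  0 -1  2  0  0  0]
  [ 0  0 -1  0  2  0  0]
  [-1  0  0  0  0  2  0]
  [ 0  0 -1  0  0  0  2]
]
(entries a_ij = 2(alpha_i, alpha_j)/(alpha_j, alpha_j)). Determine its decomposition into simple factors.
type A_3 + type D_4

The diagram associated to this matrix has two connected components: the simple roots {alpha_1, alpha_2, alpha_6} form a chain of 3 nodes with single edges (A_3), and {alpha_3, alpha_4, alpha_5, alpha_7} form a chain of 2 nodes with a fork of two nodes at one end (D_4). A semisimple Lie algebra decomposes uniquely as the direct sum of simple ideals, one per connected component of its Dynkin diagram, so g ≅ A_3 ⊕ D_4 (dimension 15 + 28 = 43).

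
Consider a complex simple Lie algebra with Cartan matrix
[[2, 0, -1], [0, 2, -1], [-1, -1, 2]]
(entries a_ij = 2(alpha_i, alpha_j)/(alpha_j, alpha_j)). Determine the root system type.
A3

The matrix has rank 3 with 2's on the diagonal. Reading the off-diagonal entries as Dynkin edges (a single edge where a_ij = a_ji = -1; a double or triple edge where a_ij * a_ji = 2 or 3), the diagram is a chain of 3 nodes with single edges (A_3). One simple-root ordering that puts it in standard form is (alpha_1, alpha_3, alpha_2). So the algebra is type A_3, i.e. sl(4).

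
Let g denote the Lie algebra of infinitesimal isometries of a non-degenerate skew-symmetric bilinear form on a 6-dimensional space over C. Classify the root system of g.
C_3 (sp(6))

This is sp(6), which has dimension 6(6+1)/2 = 21 and rank 6/2 = 3. In the classification of classical Lie algebras, the symplectic algebra sp(2n) has type C_n; here n = 3, so the Dynkin diagram is a chain of 3 nodes with a double edge at one end; the terminal node there is the unique long simple root (C_3). Hence the type is C_3.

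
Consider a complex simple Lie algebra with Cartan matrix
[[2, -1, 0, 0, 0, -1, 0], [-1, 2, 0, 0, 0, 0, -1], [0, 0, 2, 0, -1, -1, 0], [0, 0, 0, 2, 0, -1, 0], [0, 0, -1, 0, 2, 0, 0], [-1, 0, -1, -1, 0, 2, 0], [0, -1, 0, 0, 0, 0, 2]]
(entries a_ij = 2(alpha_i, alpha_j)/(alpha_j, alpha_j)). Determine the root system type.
The matrix has rank 7 with 2's on the diagonal. Reading the off-diagonal entries as Dynkin edges (a single edge where a_ij = a_ji = -1; a double or triple edge where a_ij * a_ji = 2 or 3), the diagram is a chain of 6 nodes with one extra node attached to the third node from one end (E_7). One simple-root ordering that puts it in standard form is (alpha_5, alpha_4, alpha_3, alpha_6, alpha_1, alpha_2, alpha_7). So the algebra is type E_7.

E_7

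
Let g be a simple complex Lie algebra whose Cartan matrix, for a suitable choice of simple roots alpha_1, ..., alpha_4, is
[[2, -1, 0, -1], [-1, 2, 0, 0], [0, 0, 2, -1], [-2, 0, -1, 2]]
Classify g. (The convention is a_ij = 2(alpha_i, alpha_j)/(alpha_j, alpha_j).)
The matrix has rank 4 with 2's on the diagonal. Reading the off-diagonal entries as Dynkin edges (a single edge where a_ij = a_ji = -1; a double or triple edge where a_ij * a_ji = 2 or 3), the diagram is a chain of 4 nodes with a double edge between the middle two (F_4). One simple-root ordering that puts it in standard form is (alpha_3, alpha_4, alpha_1, alpha_2). So the algebra is type F_4.

F_4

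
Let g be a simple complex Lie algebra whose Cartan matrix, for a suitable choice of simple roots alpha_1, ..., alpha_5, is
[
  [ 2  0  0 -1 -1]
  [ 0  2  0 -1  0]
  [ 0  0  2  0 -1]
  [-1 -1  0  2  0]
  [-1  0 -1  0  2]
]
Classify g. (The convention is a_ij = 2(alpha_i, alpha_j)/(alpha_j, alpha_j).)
The matrix has rank 5 with 2's on the diagonal. Reading the off-diagonal entries as Dynkin edges (a single edge where a_ij = a_ji = -1; a double or triple edge where a_ij * a_ji = 2 or 3), the diagram is a chain of 5 nodes with single edges (A_5). One simple-root ordering that puts it in standard form is (alpha_3, alpha_5, alpha_1, alpha_4, alpha_2). So the algebra is type A_5, i.e. sl(6).

type A_5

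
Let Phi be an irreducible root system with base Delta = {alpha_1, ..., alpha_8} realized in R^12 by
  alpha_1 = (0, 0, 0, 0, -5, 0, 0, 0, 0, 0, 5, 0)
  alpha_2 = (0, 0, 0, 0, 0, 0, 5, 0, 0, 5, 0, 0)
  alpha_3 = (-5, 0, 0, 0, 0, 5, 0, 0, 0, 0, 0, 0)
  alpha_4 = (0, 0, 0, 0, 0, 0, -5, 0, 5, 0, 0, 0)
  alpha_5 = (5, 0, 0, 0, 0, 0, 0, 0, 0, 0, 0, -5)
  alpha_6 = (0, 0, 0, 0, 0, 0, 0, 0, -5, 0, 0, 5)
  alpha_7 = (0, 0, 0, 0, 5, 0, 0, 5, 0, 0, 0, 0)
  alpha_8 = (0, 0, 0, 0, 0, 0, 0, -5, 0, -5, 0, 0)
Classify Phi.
Compute the Cartan integers a_ij = 2(alpha_i, alpha_j)/(alpha_j, alpha_j); the resulting 8x8 Cartan matrix is
[[2, 0, 0, 0, 0, 0, -1, 0], [0, 2, 0, -1, 0, 0, 0, -1], [0, 0, 2, 0, -1, 0, 0, 0], [0, -1, 0, 2, 0, -1, 0, 0], [0, 0, -1, 0, 2, -1, 0, 0], [0, 0, 0, -1, -1, 2, 0, 0], [-1, 0, 0, 0, 0, 0, 2, -1], [0, -1, 0, 0, 0, 0, -1, 2]].
All simple roots have the same length, so the diagram is simply laced. The associated Dynkin diagram is a chain of 8 nodes with single edges (A_8), so the type is A_8 (the algebra sl(9)).

A_8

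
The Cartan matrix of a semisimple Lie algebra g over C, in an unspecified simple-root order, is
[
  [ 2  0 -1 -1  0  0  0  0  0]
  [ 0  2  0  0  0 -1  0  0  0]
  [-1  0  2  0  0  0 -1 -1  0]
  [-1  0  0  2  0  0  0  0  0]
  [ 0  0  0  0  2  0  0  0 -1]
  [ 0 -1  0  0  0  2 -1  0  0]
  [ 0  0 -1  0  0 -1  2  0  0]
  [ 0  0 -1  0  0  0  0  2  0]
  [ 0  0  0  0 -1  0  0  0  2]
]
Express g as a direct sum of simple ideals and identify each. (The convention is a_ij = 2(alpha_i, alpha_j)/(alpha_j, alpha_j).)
The diagram associated to this matrix has two connected components: the simple roots {alpha_5, alpha_9} form a chain of 2 nodes with single edges (A_2), and {alpha_1, alpha_2, alpha_3, alpha_4, alpha_6, alpha_7, alpha_8} form a chain of 6 nodes with one extra node attached to the third node from one end (E_7). A semisimple Lie algebra decomposes uniquely as the direct sum of simple ideals, one per connected component of its Dynkin diagram, so g ≅ A_2 ⊕ E_7 (dimension 8 + 133 = 141).

type A_2 ⊕ type E_7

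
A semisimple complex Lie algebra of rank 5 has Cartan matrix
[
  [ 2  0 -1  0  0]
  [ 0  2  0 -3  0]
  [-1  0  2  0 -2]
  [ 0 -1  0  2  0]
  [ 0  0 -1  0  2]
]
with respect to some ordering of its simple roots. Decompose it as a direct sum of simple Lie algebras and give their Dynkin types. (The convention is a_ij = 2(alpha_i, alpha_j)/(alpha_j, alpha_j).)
B3 ⊕ G2

The diagram associated to this matrix has two connected components: the simple roots {alpha_1, alpha_3, alpha_5} form a chain of 3 nodes with a double edge at one end; the terminal node there is the unique short simple root (B_3), and {alpha_2, alpha_4} form two nodes joined by a triple edge (G_2). A semisimple Lie algebra decomposes uniquely as the direct sum of simple ideals, one per connected component of its Dynkin diagram, so g ≅ B_3 ⊕ G_2 (dimension 21 + 14 = 35).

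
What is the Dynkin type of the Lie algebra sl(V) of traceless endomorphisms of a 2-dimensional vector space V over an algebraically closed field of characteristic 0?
A_1 (sl(2))

This is sl(2), which has dimension 2^2 - 1 = 3 and rank 2 - 1 = 1 (a Cartan subalgebra is the diagonal traceless matrices). In the classification of classical Lie algebras, the special linear algebra sl(n+1) has type A_n; here n = 1, so the Dynkin diagram is a chain of 1 nodes with single edges (A_1). Hence the type is A_1.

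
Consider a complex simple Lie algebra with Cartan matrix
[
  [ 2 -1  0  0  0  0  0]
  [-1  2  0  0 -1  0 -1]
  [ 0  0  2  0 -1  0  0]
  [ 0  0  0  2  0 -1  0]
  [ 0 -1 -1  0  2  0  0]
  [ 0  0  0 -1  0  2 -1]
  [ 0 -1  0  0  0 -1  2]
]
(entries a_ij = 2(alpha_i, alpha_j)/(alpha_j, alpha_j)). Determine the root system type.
E_7

The matrix has rank 7 with 2's on the diagonal. Reading the off-diagonal entries as Dynkin edges (a single edge where a_ij = a_ji = -1; a double or triple edge where a_ij * a_ji = 2 or 3), the diagram is a chain of 6 nodes with one extra node attached to the third node from one end (E_7). One simple-root ordering that puts it in standard form is (alpha_3, alpha_1, alpha_5, alpha_2, alpha_7, alpha_6, alpha_4). So the algebra is type E_7.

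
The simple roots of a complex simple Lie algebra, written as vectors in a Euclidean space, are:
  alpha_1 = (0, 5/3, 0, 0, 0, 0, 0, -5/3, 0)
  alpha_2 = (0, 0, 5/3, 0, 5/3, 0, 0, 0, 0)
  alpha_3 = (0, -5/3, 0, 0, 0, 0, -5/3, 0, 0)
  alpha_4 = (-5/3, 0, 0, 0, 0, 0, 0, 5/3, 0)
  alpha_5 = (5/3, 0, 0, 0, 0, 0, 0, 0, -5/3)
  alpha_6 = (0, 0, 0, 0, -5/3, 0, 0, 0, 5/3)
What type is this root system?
A_6 (sl(7))

Compute the Cartan integers a_ij = 2(alpha_i, alpha_j)/(alpha_j, alpha_j); the resulting 6x6 Cartan matrix is
[[2, 0, -1, -1, 0, 0], [0, 2, 0, 0, 0, -1], [-1, 0, 2, 0, 0, 0], [-1, 0, 0, 2, -1, 0], [0, 0, 0, -1, 2, -1], [0, -1, 0, 0, -1, 2]].
All simple roots have the same length, so the diagram is simply laced. The associated Dynkin diagram is a chain of 6 nodes with single edges (A_6), so the type is A_6 (the algebra sl(7)).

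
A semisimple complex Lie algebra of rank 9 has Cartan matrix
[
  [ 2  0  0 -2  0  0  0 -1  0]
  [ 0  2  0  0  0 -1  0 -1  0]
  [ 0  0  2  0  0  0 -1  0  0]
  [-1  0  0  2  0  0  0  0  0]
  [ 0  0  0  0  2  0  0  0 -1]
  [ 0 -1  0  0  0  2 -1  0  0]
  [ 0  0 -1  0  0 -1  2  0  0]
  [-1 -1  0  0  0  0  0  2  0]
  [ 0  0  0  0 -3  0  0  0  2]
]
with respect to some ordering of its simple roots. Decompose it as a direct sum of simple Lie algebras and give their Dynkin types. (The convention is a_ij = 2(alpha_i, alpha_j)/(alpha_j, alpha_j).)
The diagram associated to this matrix has two connected components: the simple roots {alpha_1, alpha_2, alpha_3, alpha_4, alpha_6, alpha_7, alpha_8} form a chain of 7 nodes with a double edge at one end; the terminal node there is the unique short simple root (B_7), and {alpha_5, alpha_9} form two nodes joined by a triple edge (G_2). A semisimple Lie algebra decomposes uniquely as the direct sum of simple ideals, one per connected component of its Dynkin diagram, so g ≅ B_7 ⊕ G_2 (dimension 105 + 14 = 119).

B7 + G2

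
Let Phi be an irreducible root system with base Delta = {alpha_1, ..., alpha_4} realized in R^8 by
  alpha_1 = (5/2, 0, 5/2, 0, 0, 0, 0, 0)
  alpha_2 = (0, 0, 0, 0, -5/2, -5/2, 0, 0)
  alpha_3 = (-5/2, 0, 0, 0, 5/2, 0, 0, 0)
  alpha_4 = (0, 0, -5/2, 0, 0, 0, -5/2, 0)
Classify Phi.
type A_4

Compute the Cartan integers a_ij = 2(alpha_i, alpha_j)/(alpha_j, alpha_j); the resulting 4x4 Cartan matrix is
[[2, 0, -1, -1], [0, 2, -1, 0], [-1, -1, 2, 0], [-1, 0, 0, 2]].
All simple roots have the same length, so the diagram is simply laced. The associated Dynkin diagram is a chain of 4 nodes with single edges (A_4), so the type is A_4 (the algebra sl(5)).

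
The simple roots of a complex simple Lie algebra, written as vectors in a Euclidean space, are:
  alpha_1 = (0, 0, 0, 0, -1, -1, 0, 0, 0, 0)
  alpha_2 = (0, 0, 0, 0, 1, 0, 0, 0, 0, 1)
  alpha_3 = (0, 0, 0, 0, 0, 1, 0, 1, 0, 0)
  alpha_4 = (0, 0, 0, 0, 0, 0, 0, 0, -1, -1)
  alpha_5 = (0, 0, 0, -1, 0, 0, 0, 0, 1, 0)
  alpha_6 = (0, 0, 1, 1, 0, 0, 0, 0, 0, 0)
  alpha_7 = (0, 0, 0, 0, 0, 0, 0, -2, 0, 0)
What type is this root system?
C_7

Compute the Cartan integers a_ij = 2(alpha_i, alpha_j)/(alpha_j, alpha_j); the resulting 7x7 Cartan matrix is
[[2, -1, -1, 0, 0, 0, 0], [-1, 2, 0, -1, 0, 0, 0], [-1, 0, 2, 0, 0, 0, -1], [0, -1, 0, 2, -1, 0, 0], [0, 0, 0, -1, 2, -1, 0], [0, 0, 0, 0, -1, 2, 0], [0, 0, -2, 0, 0, 0, 2]].
The roots have two lengths (squared-length ratio 2:1); the short ones are alpha_{1,2,3,4,5,6}. The associated Dynkin diagram is a chain of 7 nodes with a double edge at one end; the terminal node there is the unique long simple root (C_7), so the type is C_7 (the algebra sp(14)).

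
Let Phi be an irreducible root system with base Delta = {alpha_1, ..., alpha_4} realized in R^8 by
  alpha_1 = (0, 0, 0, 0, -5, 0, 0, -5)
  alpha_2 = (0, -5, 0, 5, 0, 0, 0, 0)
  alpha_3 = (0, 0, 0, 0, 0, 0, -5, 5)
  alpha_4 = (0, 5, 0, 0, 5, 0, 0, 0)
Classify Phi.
A_4

Compute the Cartan integers a_ij = 2(alpha_i, alpha_j)/(alpha_j, alpha_j); the resulting 4x4 Cartan matrix is
[[2, 0, -1, -1], [0, 2, 0, -1], [-1, 0, 2, 0], [-1, -1, 0, 2]].
All simple roots have the same length, so the diagram is simply laced. The associated Dynkin diagram is a chain of 4 nodes with single edges (A_4), so the type is A_4 (the algebra sl(5)).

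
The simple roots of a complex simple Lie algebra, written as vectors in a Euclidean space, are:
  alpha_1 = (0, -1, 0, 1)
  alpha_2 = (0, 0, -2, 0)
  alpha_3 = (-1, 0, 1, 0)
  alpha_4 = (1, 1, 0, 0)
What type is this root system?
Compute the Cartan integers a_ij = 2(alpha_i, alpha_j)/(alpha_j, alpha_j); the resulting 4x4 Cartan matrix is
[[2, 0, 0, -1], [0, 2, -2, 0], [0, -1, 2, -1], [-1, 0, -1, 2]].
The roots have two lengths (squared-length ratio 2:1); the short ones are alpha_{1,3,4}. The associated Dynkin diagram is a chain of 4 nodes with a double edge at one end; the terminal node there is the unique long simple root (C_4), so the type is C_4 (the algebra sp(8)).

C_4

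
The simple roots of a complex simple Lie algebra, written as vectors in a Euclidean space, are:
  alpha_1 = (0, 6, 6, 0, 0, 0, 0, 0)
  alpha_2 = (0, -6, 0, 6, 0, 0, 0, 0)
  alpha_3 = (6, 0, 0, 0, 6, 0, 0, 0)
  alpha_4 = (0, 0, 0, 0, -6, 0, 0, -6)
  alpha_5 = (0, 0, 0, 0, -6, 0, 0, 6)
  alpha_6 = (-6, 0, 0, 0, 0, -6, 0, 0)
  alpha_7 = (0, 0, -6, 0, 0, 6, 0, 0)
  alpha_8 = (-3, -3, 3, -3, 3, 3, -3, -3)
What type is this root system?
type E_8

Compute the Cartan integers a_ij = 2(alpha_i, alpha_j)/(alpha_j, alpha_j); the resulting 8x8 Cartan matrix is
[[2, -1, 0, 0, 0, 0, -1, 0], [-1, 2, 0, 0, 0, 0, 0, 0], [0, 0, 2, -1, -1, -1, 0, 0], [0, 0, -1, 2, 0, 0, 0, 0], [0, 0, -1, 0, 2, 0, 0, -1], [0, 0, -1, 0, 0, 2, -1, 0], [-1, 0, 0, 0, 0, -1, 2, 0], [0, 0, 0, 0, -1, 0, 0, 2]].
All simple roots have the same length, so the diagram is simply laced. The associated Dynkin diagram is a chain of 7 nodes with one extra node attached to the third node from one end (E_8), so the type is E_8.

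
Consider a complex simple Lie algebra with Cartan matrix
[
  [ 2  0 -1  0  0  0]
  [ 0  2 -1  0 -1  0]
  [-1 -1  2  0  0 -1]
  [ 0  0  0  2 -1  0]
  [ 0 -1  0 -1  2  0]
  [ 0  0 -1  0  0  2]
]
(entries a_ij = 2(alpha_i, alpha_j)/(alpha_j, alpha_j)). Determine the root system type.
The matrix has rank 6 with 2's on the diagonal. Reading the off-diagonal entries as Dynkin edges (a single edge where a_ij = a_ji = -1; a double or triple edge where a_ij * a_ji = 2 or 3), the diagram is a chain of 4 nodes with a fork of two nodes at one end (D_6). One simple-root ordering that puts it in standard form is (alpha_4, alpha_5, alpha_2, alpha_3, alpha_6, alpha_1). So the algebra is type D_6, i.e. so(12).

D6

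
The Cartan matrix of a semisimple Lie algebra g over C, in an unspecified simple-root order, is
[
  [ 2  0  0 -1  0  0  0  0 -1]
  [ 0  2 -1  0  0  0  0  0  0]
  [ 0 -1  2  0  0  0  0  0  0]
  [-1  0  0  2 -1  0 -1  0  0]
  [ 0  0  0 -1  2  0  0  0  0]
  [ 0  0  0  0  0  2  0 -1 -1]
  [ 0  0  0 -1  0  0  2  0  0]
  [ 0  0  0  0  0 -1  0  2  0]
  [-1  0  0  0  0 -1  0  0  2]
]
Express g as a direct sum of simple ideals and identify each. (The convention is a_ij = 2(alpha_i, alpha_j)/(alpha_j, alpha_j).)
The diagram associated to this matrix has two connected components: the simple roots {alpha_2, alpha_3} form a chain of 2 nodes with single edges (A_2), and {alpha_1, alpha_4, alpha_5, alpha_6, alpha_7, alpha_8, alpha_9} form a chain of 5 nodes with a fork of two nodes at one end (D_7). A semisimple Lie algebra decomposes uniquely as the direct sum of simple ideals, one per connected component of its Dynkin diagram, so g ≅ A_2 ⊕ D_7 (dimension 8 + 91 = 99).

A_2 + D_7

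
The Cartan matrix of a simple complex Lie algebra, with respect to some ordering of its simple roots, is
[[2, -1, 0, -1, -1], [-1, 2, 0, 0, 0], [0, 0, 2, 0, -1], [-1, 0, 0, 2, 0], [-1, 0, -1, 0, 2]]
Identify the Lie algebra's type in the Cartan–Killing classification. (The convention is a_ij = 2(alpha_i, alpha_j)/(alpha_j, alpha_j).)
D5

The matrix has rank 5 with 2's on the diagonal. Reading the off-diagonal entries as Dynkin edges (a single edge where a_ij = a_ji = -1; a double or triple edge where a_ij * a_ji = 2 or 3), the diagram is a chain of 3 nodes with a fork of two nodes at one end (D_5). One simple-root ordering that puts it in standard form is (alpha_3, alpha_5, alpha_1, alpha_4, alpha_2). So the algebra is type D_5, i.e. so(10).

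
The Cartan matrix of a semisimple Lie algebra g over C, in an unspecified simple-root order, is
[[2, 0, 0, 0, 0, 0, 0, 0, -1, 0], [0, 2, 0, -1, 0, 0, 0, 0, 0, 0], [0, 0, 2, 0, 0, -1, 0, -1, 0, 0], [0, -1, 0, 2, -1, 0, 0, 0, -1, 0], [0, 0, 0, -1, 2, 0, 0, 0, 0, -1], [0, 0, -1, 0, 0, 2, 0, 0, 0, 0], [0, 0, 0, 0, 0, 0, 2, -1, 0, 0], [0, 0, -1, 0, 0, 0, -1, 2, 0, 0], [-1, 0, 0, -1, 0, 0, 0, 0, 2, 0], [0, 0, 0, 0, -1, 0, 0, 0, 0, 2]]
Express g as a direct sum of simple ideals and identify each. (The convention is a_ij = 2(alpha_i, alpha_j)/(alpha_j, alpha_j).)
The diagram associated to this matrix has two connected components: the simple roots {alpha_3, alpha_6, alpha_7, alpha_8} form a chain of 4 nodes with single edges (A_4), and {alpha_1, alpha_2, alpha_4, alpha_5, alpha_9, alpha_10} form a chain of 5 nodes with one extra node attached to the third node from one end (E_6). A semisimple Lie algebra decomposes uniquely as the direct sum of simple ideals, one per connected component of its Dynkin diagram, so g ≅ A_4 ⊕ E_6 (dimension 24 + 78 = 102).

type A_4 ⊕ type E_6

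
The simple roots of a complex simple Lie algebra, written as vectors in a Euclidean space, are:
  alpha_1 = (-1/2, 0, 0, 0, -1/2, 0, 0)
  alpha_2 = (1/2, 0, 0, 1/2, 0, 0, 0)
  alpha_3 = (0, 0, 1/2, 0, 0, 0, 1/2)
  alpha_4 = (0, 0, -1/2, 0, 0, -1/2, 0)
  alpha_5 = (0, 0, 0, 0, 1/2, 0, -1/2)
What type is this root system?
A5

Compute the Cartan integers a_ij = 2(alpha_i, alpha_j)/(alpha_j, alpha_j); the resulting 5x5 Cartan matrix is
[[2, -1, 0, 0, -1], [-1, 2, 0, 0, 0], [0, 0, 2, -1, -1], [0, 0, -1, 2, 0], [-1, 0, -1, 0, 2]].
All simple roots have the same length, so the diagram is simply laced. The associated Dynkin diagram is a chain of 5 nodes with single edges (A_5), so the type is A_5 (the algebra sl(6)).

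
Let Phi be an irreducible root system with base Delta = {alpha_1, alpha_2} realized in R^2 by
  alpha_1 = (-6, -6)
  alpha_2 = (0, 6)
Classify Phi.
B_2

Compute the Cartan integers a_ij = 2(alpha_i, alpha_j)/(alpha_j, alpha_j); the resulting 2x2 Cartan matrix is
[[2, -2], [-1, 2]].
The roots have two lengths (squared-length ratio 2:1); the short ones are alpha_{2}. The associated Dynkin diagram is a chain of 2 nodes with a double edge at one end; the terminal node there is the unique short simple root (B_2), so the type is B_2 (the algebra so(5)).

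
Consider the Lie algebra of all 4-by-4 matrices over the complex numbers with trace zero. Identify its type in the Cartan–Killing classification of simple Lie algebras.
A_3 (sl(4))

This is sl(4), which has dimension 4^2 - 1 = 15 and rank 4 - 1 = 3 (a Cartan subalgebra is the diagonal traceless matrices). In the classification of classical Lie algebras, the special linear algebra sl(n+1) has type A_n; here n = 3, so the Dynkin diagram is a chain of 3 nodes with single edges (A_3). Hence the type is A_3.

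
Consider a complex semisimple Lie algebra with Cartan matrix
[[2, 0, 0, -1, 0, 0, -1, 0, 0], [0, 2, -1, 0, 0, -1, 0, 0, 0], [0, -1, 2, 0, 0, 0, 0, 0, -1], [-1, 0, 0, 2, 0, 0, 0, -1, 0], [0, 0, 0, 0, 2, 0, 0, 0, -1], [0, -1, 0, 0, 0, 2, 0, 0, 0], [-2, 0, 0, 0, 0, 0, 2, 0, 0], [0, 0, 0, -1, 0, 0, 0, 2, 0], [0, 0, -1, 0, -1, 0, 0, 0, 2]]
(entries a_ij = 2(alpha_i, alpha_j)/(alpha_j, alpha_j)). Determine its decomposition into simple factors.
The diagram associated to this matrix has two connected components: the simple roots {alpha_2, alpha_3, alpha_5, alpha_6, alpha_9} form a chain of 5 nodes with single edges (A_5), and {alpha_1, alpha_4, alpha_7, alpha_8} form a chain of 4 nodes with a double edge at one end; the terminal node there is the unique long simple root (C_4). A semisimple Lie algebra decomposes uniquely as the direct sum of simple ideals, one per connected component of its Dynkin diagram, so g ≅ A_5 ⊕ C_4 (dimension 35 + 36 = 71).

A5 ⊕ C4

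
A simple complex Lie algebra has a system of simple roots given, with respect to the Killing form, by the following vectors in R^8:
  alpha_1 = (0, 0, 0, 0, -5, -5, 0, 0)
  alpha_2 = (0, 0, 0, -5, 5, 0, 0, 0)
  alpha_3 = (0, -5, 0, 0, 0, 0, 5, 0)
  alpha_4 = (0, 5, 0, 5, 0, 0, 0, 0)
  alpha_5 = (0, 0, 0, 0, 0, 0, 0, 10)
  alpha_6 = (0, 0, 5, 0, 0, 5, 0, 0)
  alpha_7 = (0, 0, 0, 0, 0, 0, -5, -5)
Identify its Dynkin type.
type C_7

Compute the Cartan integers a_ij = 2(alpha_i, alpha_j)/(alpha_j, alpha_j); the resulting 7x7 Cartan matrix is
[[2, -1, 0, 0, 0, -1, 0], [-1, 2, 0, -1, 0, 0, 0], [0, 0, 2, -1, 0, 0, -1], [0, -1, -1, 2, 0, 0, 0], [0, 0, 0, 0, 2, 0, -2], [-1, 0, 0, 0, 0, 2, 0], [0, 0, -1, 0, -1, 0, 2]].
The roots have two lengths (squared-length ratio 2:1); the short ones are alpha_{1,2,3,4,6,7}. The associated Dynkin diagram is a chain of 7 nodes with a double edge at one end; the terminal node there is the unique long simple root (C_7), so the type is C_7 (the algebra sp(14)).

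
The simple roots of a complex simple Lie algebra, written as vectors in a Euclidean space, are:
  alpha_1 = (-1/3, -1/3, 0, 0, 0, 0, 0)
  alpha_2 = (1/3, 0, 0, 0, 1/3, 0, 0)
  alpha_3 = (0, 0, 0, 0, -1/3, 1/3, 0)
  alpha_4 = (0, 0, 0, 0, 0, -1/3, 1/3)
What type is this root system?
type A_4

Compute the Cartan integers a_ij = 2(alpha_i, alpha_j)/(alpha_j, alpha_j); the resulting 4x4 Cartan matrix is
[[2, -1, 0, 0], [-1, 2, -1, 0], [0, -1, 2, -1], [0, 0, -1, 2]].
All simple roots have the same length, so the diagram is simply laced. The associated Dynkin diagram is a chain of 4 nodes with single edges (A_4), so the type is A_4 (the algebra sl(5)).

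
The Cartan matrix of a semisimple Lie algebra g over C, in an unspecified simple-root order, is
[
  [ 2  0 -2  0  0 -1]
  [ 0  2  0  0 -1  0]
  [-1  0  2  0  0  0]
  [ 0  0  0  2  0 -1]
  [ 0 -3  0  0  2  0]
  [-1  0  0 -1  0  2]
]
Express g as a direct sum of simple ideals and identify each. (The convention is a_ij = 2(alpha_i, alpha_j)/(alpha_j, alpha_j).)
The diagram associated to this matrix has two connected components: the simple roots {alpha_1, alpha_3, alpha_4, alpha_6} form a chain of 4 nodes with a double edge at one end; the terminal node there is the unique short simple root (B_4), and {alpha_2, alpha_5} form two nodes joined by a triple edge (G_2). A semisimple Lie algebra decomposes uniquely as the direct sum of simple ideals, one per connected component of its Dynkin diagram, so g ≅ B_4 ⊕ G_2 (dimension 36 + 14 = 50).

B_4 ⊕ G_2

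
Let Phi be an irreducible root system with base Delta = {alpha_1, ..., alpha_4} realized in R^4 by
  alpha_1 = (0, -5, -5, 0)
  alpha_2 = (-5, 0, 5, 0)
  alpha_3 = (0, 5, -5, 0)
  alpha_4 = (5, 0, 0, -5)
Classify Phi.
D_4

Compute the Cartan integers a_ij = 2(alpha_i, alpha_j)/(alpha_j, alpha_j); the resulting 4x4 Cartan matrix is
[[2, -1, 0, 0], [-1, 2, -1, -1], [0, -1, 2, 0], [0, -1, 0, 2]].
All simple roots have the same length, so the diagram is simply laced. The associated Dynkin diagram is a chain of 2 nodes with a fork of two nodes at one end (D_4), so the type is D_4 (the algebra so(8)).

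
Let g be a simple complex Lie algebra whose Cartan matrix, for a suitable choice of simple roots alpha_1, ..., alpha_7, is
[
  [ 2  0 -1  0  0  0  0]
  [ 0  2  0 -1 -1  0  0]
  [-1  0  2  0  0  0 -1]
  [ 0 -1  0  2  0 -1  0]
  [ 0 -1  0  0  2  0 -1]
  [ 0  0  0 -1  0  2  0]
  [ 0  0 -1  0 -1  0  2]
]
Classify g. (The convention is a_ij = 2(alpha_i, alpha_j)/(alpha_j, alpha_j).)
The matrix has rank 7 with 2's on the diagonal. Reading the off-diagonal entries as Dynkin edges (a single edge where a_ij = a_ji = -1; a double or triple edge where a_ij * a_ji = 2 or 3), the diagram is a chain of 7 nodes with single edges (A_7). One simple-root ordering that puts it in standard form is (alpha_6, alpha_4, alpha_2, alpha_5, alpha_7, alpha_3, alpha_1). So the algebra is type A_7, i.e. sl(8).

type A_7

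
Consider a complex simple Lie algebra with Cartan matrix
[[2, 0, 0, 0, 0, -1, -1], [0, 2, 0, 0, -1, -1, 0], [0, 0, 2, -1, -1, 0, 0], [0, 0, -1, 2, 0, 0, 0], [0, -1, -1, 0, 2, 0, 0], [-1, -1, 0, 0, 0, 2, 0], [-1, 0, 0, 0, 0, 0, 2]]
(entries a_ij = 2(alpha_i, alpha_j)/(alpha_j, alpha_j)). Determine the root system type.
A_7

The matrix has rank 7 with 2's on the diagonal. Reading the off-diagonal entries as Dynkin edges (a single edge where a_ij = a_ji = -1; a double or triple edge where a_ij * a_ji = 2 or 3), the diagram is a chain of 7 nodes with single edges (A_7). One simple-root ordering that puts it in standard form is (alpha_7, alpha_1, alpha_6, alpha_2, alpha_5, alpha_3, alpha_4). So the algebra is type A_7, i.e. sl(8).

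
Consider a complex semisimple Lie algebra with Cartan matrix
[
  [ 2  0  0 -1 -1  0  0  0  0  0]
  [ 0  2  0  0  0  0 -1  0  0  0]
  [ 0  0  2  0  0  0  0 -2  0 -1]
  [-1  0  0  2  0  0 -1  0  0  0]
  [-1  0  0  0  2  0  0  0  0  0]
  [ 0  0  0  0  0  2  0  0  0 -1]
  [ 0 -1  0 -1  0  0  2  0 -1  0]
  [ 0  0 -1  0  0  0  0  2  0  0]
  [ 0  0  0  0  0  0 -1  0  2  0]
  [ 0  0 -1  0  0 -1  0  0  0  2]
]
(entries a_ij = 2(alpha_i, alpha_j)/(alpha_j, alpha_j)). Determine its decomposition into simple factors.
The diagram associated to this matrix has two connected components: the simple roots {alpha_3, alpha_6, alpha_8, alpha_10} form a chain of 4 nodes with a double edge at one end; the terminal node there is the unique short simple root (B_4), and {alpha_1, alpha_2, alpha_4, alpha_5, alpha_7, alpha_9} form a chain of 4 nodes with a fork of two nodes at one end (D_6). A semisimple Lie algebra decomposes uniquely as the direct sum of simple ideals, one per connected component of its Dynkin diagram, so g ≅ B_4 ⊕ D_6 (dimension 36 + 66 = 102).

B4 ⊕ D6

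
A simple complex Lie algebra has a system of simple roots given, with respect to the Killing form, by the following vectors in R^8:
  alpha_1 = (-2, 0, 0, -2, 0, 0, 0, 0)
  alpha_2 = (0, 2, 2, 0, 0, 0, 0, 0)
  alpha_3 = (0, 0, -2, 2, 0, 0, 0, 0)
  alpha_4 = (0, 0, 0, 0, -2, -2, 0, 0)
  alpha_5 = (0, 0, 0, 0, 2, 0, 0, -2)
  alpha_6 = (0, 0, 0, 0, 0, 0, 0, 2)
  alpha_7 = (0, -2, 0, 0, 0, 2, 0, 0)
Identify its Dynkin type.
B_7

Compute the Cartan integers a_ij = 2(alpha_i, alpha_j)/(alpha_j, alpha_j); the resulting 7x7 Cartan matrix is
[[2, 0, -1, 0, 0, 0, 0], [0, 2, -1, 0, 0, 0, -1], [-1, -1, 2, 0, 0, 0, 0], [0, 0, 0, 2, -1, 0, -1], [0, 0, 0, -1, 2, -2, 0], [0, 0, 0, 0, -1, 2, 0], [0, -1, 0, -1, 0, 0, 2]].
The roots have two lengths (squared-length ratio 2:1); the short ones are alpha_{6}. The associated Dynkin diagram is a chain of 7 nodes with a double edge at one end; the terminal node there is the unique short simple root (B_7), so the type is B_7 (the algebra so(15)).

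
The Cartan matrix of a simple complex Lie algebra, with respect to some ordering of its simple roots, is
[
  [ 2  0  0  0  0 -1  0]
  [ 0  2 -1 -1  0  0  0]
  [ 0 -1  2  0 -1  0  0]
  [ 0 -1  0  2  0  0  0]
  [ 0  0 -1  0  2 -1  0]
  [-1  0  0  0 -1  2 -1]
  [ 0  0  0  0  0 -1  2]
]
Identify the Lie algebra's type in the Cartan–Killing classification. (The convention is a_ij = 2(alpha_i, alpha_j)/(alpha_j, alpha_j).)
D_7

The matrix has rank 7 with 2's on the diagonal. Reading the off-diagonal entries as Dynkin edges (a single edge where a_ij = a_ji = -1; a double or triple edge where a_ij * a_ji = 2 or 3), the diagram is a chain of 5 nodes with a fork of two nodes at one end (D_7). One simple-root ordering that puts it in standard form is (alpha_4, alpha_2, alpha_3, alpha_5, alpha_6, alpha_1, alpha_7). So the algebra is type D_7, i.e. so(14).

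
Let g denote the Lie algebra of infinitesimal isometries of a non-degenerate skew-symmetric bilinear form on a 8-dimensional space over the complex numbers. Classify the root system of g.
C4

This is sp(8), which has dimension 8(8+1)/2 = 36 and rank 8/2 = 4. In the classification of classical Lie algebras, the symplectic algebra sp(2n) has type C_n; here n = 4, so the Dynkin diagram is a chain of 4 nodes with a double edge at one end; the terminal node there is the unique long simple root (C_4). Hence the type is C_4.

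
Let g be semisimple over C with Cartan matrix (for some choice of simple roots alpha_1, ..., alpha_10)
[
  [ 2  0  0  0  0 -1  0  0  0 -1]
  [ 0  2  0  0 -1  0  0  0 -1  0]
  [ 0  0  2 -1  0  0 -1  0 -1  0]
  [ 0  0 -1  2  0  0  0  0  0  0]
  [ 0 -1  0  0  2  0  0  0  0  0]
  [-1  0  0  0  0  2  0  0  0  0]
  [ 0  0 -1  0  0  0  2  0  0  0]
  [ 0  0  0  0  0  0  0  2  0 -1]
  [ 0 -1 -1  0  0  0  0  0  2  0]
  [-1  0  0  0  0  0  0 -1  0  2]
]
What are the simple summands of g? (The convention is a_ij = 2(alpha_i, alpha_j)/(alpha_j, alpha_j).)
The diagram associated to this matrix has two connected components: the simple roots {alpha_1, alpha_6, alpha_8, alpha_10} form a chain of 4 nodes with single edges (A_4), and {alpha_2, alpha_3, alpha_4, alpha_5, alpha_7, alpha_9} form a chain of 4 nodes with a fork of two nodes at one end (D_6). A semisimple Lie algebra decomposes uniquely as the direct sum of simple ideals, one per connected component of its Dynkin diagram, so g ≅ A_4 ⊕ D_6 (dimension 24 + 66 = 90).

type A_4 + type D_6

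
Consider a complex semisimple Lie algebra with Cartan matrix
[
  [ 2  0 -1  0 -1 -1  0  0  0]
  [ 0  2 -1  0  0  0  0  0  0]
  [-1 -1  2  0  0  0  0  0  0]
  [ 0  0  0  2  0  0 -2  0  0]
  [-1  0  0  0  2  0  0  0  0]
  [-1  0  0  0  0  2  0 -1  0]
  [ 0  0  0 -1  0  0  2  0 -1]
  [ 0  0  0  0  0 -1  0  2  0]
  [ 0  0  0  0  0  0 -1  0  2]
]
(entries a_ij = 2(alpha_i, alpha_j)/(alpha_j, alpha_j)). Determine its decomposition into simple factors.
C_3 (sp(6)) ⊕ E_6

The diagram associated to this matrix has two connected components: the simple roots {alpha_4, alpha_7, alpha_9} form a chain of 3 nodes with a double edge at one end; the terminal node there is the unique long simple root (C_3), and {alpha_1, alpha_2, alpha_3, alpha_5, alpha_6, alpha_8} form a chain of 5 nodes with one extra node attached to the third node from one end (E_6). A semisimple Lie algebra decomposes uniquely as the direct sum of simple ideals, one per connected component of its Dynkin diagram, so g ≅ C_3 ⊕ E_6 (dimension 21 + 78 = 99).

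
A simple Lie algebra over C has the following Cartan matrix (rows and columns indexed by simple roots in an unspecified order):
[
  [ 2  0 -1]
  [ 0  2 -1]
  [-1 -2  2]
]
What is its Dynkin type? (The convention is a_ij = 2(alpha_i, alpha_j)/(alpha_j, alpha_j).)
The matrix has rank 3 with 2's on the diagonal. Reading the off-diagonal entries as Dynkin edges (a single edge where a_ij = a_ji = -1; a double or triple edge where a_ij * a_ji = 2 or 3), the diagram is a chain of 3 nodes with a double edge at one end; the terminal node there is the unique short simple root (B_3). One simple-root ordering that puts it in standard form is (alpha_1, alpha_3, alpha_2). So the algebra is type B_3, i.e. so(7).

B_3 (so(7))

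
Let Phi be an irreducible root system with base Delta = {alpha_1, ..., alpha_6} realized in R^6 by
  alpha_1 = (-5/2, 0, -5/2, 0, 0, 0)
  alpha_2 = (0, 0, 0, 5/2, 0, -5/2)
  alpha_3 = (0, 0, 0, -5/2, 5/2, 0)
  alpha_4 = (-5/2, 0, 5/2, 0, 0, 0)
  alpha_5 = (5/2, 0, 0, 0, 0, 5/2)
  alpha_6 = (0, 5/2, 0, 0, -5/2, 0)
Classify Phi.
Compute the Cartan integers a_ij = 2(alpha_i, alpha_j)/(alpha_j, alpha_j); the resulting 6x6 Cartan matrix is
[[2, 0, 0, 0, -1, 0], [0, 2, -1, 0, -1, 0], [0, -1, 2, 0, 0, -1], [0, 0, 0, 2, -1, 0], [-1, -1, 0, -1, 2, 0], [0, 0, -1, 0, 0, 2]].
All simple roots have the same length, so the diagram is simply laced. The associated Dynkin diagram is a chain of 4 nodes with a fork of two nodes at one end (D_6), so the type is D_6 (the algebra so(12)).

type D_6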